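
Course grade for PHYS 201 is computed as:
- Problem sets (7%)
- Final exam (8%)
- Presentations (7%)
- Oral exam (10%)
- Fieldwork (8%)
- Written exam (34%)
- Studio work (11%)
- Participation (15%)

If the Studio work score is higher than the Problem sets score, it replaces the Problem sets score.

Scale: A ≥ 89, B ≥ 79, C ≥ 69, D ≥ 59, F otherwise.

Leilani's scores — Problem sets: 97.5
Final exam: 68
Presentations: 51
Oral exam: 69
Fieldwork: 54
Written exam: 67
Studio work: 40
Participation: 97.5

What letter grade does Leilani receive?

D

Studio work (40) ≤ Problem sets (97.5), so Problem sets stays at 97.5.
Weighted total:
  Problem sets 97.5 × 0.07 = 6.825
  Final exam 68 × 0.08 = 5.44
  Presentations 51 × 0.07 = 3.57
  Oral exam 69 × 0.1 = 6.9
  Fieldwork 54 × 0.08 = 4.32
  Written exam 67 × 0.34 = 22.78
  Studio work 40 × 0.11 = 4.4
  Participation 97.5 × 0.15 = 14.625
Sum = 68.86
68.86 is ≥ 59 and < 69 → D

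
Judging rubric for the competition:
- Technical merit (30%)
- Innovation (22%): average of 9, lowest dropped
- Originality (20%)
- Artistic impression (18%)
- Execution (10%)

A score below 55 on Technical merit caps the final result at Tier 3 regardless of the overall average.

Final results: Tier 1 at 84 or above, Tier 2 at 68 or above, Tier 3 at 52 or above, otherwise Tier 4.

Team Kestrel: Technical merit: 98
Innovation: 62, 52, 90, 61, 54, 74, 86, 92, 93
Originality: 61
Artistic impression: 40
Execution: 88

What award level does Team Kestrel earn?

Innovation: drop 52 → average of remaining 8 = 612/8 = 76.5
Technical merit score 98 ≥ 55: minimum met.
Weighted total:
  Technical merit 98 × 0.3 = 29.4
  Innovation 76.5 × 0.22 = 16.83
  Originality 61 × 0.2 = 12.2
  Artistic impression 40 × 0.18 = 7.2
  Execution 88 × 0.1 = 8.8
Sum = 74.43
74.43 is ≥ 68 and < 84 → Tier 2

Tier 2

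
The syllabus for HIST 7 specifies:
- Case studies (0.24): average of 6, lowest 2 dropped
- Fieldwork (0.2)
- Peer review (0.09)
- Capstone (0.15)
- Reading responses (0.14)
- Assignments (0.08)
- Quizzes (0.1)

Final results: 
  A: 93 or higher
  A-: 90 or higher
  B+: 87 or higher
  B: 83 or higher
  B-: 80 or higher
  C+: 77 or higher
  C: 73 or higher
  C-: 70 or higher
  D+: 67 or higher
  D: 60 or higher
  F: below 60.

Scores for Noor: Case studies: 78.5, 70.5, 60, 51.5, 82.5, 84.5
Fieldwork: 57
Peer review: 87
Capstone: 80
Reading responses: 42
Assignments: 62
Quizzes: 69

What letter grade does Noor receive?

Case studies: drop 51.5, 60 → average of remaining 4 = 316/4 = 79
Weighted total:
  Case studies 79 × 0.24 = 18.96
  Fieldwork 57 × 0.2 = 11.4
  Peer review 87 × 0.09 = 7.83
  Capstone 80 × 0.15 = 12
  Reading responses 42 × 0.14 = 5.88
  Assignments 62 × 0.08 = 4.96
  Quizzes 69 × 0.1 = 6.9
Sum = 67.93
67.93 is ≥ 67 and < 70 → D+

D+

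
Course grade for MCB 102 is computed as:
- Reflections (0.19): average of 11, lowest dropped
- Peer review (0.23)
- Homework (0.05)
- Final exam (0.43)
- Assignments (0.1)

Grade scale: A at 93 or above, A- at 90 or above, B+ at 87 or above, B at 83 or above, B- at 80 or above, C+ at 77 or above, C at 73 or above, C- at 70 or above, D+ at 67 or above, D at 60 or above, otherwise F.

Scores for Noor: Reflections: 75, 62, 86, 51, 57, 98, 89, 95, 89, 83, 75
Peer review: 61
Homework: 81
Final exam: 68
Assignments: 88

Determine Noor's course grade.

C-

Reflections: drop 51 → average of remaining 10 = 809/10 = 80.9
Weighted total:
  Reflections 80.9 × 0.19 = 15.371
  Peer review 61 × 0.23 = 14.03
  Homework 81 × 0.05 = 4.05
  Final exam 68 × 0.43 = 29.24
  Assignments 88 × 0.1 = 8.8
Sum = 71.491
71.491 is ≥ 70 and < 73 → C-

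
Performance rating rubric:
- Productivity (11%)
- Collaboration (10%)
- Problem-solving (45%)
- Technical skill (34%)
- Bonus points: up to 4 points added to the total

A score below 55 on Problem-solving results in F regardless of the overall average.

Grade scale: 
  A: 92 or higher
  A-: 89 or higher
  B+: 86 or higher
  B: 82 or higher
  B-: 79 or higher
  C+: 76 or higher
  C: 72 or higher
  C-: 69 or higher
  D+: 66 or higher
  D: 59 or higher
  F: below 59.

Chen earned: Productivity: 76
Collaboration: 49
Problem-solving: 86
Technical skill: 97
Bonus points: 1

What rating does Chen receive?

B

Problem-solving score 86 ≥ 55: minimum met.
Weighted total:
  Productivity 76 × 0.11 = 8.36
  Collaboration 49 × 0.1 = 4.9
  Problem-solving 86 × 0.45 = 38.7
  Technical skill 97 × 0.34 = 32.98
Sum = 84.94
Bonus points: 84.94 + 1 = 85.94
85.94 is ≥ 82 and < 86 → B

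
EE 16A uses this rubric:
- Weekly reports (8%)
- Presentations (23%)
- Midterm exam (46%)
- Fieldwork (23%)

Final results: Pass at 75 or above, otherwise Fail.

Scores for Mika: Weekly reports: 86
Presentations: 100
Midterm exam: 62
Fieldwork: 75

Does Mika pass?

Pass

Weighted total:
  Weekly reports 86 × 0.08 = 6.88
  Presentations 100 × 0.23 = 23
  Midterm exam 62 × 0.46 = 28.52
  Fieldwork 75 × 0.23 = 17.25
Sum = 75.65
75.65 ≥ 75 → Pass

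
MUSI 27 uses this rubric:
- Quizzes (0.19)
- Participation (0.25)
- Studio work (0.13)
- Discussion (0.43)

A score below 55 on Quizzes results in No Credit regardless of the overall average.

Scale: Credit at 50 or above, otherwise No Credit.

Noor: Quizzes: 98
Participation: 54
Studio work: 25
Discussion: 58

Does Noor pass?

Quizzes score 98 ≥ 55: minimum met.
Weighted total:
  Quizzes 98 × 0.19 = 18.62
  Participation 54 × 0.25 = 13.5
  Studio work 25 × 0.13 = 3.25
  Discussion 58 × 0.43 = 24.94
Sum = 60.31
60.31 ≥ 50 → Credit

Credit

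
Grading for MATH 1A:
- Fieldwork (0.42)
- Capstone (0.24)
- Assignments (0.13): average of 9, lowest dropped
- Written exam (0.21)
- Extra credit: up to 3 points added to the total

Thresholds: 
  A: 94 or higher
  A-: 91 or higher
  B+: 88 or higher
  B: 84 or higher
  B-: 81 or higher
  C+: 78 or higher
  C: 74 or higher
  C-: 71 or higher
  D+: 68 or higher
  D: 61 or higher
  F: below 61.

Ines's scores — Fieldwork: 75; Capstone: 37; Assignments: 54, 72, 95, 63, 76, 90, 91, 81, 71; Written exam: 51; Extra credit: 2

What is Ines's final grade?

D

Assignments: drop 54 → average of remaining 8 = 639/8 = 79.875
Weighted total:
  Fieldwork 75 × 0.42 = 31.5
  Capstone 37 × 0.24 = 8.88
  Assignments 79.875 × 0.13 = 10.38375
  Written exam 51 × 0.21 = 10.71
Sum = 61.47375
Extra credit: 61.47375 + 2 = 63.47375
63.47375 is ≥ 61 and < 68 → D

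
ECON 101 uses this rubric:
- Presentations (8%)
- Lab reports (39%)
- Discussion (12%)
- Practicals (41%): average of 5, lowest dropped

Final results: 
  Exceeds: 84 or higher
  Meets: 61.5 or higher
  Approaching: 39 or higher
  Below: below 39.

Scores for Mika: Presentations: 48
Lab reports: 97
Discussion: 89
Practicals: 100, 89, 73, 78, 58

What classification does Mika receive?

Practicals: drop 58 → average of remaining 4 = 340/4 = 85
Weighted total:
  Presentations 48 × 0.08 = 3.84
  Lab reports 97 × 0.39 = 37.83
  Discussion 89 × 0.12 = 10.68
  Practicals 85 × 0.41 = 34.85
Sum = 87.2
87.2 ≥ 84 → Exceeds

Exceeds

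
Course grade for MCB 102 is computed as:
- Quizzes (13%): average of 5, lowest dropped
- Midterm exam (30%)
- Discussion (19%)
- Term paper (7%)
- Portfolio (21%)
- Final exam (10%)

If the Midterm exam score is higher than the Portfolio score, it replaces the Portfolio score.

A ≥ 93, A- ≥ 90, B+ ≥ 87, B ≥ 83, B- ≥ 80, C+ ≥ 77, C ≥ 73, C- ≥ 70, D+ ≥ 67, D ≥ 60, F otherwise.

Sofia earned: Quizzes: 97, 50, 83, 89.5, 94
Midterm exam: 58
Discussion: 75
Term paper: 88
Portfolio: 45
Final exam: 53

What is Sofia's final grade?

D+

Quizzes: drop 50 → average of remaining 4 = 363.5/4 = 90.875
Midterm exam (58) > Portfolio (45), so Portfolio counts as 58.
Weighted total:
  Quizzes 90.875 × 0.13 = 11.81375
  Midterm exam 58 × 0.3 = 17.4
  Discussion 75 × 0.19 = 14.25
  Term paper 88 × 0.07 = 6.16
  Portfolio 58 × 0.21 = 12.18
  Final exam 53 × 0.1 = 5.3
Sum = 67.10375
67.10375 is ≥ 67 and < 70 → D+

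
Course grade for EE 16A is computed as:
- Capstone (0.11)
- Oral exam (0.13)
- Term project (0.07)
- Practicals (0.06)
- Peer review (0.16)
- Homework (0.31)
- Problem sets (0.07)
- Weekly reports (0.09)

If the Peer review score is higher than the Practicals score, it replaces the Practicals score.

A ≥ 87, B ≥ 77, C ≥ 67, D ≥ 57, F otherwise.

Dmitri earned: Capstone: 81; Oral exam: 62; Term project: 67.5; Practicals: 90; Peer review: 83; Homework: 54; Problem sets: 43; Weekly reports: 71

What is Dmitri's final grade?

D

Peer review (83) ≤ Practicals (90), so Practicals stays at 90.
Weighted total:
  Capstone 81 × 0.11 = 8.91
  Oral exam 62 × 0.13 = 8.06
  Term project 67.5 × 0.07 = 4.725
  Practicals 90 × 0.06 = 5.4
  Peer review 83 × 0.16 = 13.28
  Homework 54 × 0.31 = 16.74
  Problem sets 43 × 0.07 = 3.01
  Weekly reports 71 × 0.09 = 6.39
Sum = 66.515
66.515 is ≥ 57 and < 67 → D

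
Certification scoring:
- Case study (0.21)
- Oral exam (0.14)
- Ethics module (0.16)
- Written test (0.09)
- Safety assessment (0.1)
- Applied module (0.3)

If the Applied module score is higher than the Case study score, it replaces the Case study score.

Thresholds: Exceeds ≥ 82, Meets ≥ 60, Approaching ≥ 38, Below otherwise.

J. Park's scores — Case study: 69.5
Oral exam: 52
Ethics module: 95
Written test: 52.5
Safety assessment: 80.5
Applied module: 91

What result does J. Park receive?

Applied module (91) > Case study (69.5), so Case study counts as 91.
Weighted total:
  Case study 91 × 0.21 = 19.11
  Oral exam 52 × 0.14 = 7.28
  Ethics module 95 × 0.16 = 15.2
  Written test 52.5 × 0.09 = 4.725
  Safety assessment 80.5 × 0.1 = 8.05
  Applied module 91 × 0.3 = 27.3
Sum = 81.665
81.665 is ≥ 60 and < 82 → Meets

Meets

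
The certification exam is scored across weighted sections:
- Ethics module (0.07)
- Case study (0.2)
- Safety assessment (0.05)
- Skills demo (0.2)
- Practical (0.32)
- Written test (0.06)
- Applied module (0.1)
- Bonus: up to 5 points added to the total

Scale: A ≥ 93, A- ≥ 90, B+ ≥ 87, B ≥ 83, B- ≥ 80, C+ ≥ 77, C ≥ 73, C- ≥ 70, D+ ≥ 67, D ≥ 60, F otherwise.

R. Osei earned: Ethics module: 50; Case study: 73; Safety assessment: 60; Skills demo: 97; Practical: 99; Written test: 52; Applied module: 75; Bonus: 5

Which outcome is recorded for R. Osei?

B+

Weighted total:
  Ethics module 50 × 0.07 = 3.5
  Case study 73 × 0.2 = 14.6
  Safety assessment 60 × 0.05 = 3
  Skills demo 97 × 0.2 = 19.4
  Practical 99 × 0.32 = 31.68
  Written test 52 × 0.06 = 3.12
  Applied module 75 × 0.1 = 7.5
Sum = 82.8
Bonus: 82.8 + 5 = 87.8
87.8 is ≥ 87 and < 90 → B+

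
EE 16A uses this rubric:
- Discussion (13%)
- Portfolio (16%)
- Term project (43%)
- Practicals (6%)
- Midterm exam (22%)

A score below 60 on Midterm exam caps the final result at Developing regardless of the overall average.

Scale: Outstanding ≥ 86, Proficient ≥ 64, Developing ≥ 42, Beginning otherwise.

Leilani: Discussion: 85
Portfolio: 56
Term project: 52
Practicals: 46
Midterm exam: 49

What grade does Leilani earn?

Midterm exam score 49 < 60: minimum not met.
Weighted total:
  Discussion 85 × 0.13 = 11.05
  Portfolio 56 × 0.16 = 8.96
  Term project 52 × 0.43 = 22.36
  Practicals 46 × 0.06 = 2.76
  Midterm exam 49 × 0.22 = 10.78
Sum = 55.91
55.91 would be Developing; cap at Developing applies → Developing.

Developing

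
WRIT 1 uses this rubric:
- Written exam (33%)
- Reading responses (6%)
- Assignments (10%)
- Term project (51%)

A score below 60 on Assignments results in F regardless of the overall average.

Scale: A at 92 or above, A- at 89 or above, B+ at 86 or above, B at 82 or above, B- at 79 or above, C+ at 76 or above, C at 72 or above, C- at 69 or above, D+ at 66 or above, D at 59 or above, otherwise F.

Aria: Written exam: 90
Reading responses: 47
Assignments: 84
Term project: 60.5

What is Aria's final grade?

C-

Assignments score 84 ≥ 60: minimum met.
Weighted total:
  Written exam 90 × 0.33 = 29.7
  Reading responses 47 × 0.06 = 2.82
  Assignments 84 × 0.1 = 8.4
  Term project 60.5 × 0.51 = 30.855
Sum = 71.775
71.775 is ≥ 69 and < 72 → C-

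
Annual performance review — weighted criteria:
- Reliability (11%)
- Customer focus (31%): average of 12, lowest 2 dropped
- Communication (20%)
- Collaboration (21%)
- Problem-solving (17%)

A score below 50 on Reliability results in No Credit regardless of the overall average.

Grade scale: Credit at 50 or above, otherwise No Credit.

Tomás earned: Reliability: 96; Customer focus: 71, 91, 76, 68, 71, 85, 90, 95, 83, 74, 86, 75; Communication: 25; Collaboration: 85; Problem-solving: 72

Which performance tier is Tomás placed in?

Customer focus: drop 68, 71 → average of remaining 10 = 826/10 = 82.6
Reliability score 96 ≥ 50: minimum met.
Weighted total:
  Reliability 96 × 0.11 = 10.56
  Customer focus 82.6 × 0.31 = 25.606
  Communication 25 × 0.2 = 5
  Collaboration 85 × 0.21 = 17.85
  Problem-solving 72 × 0.17 = 12.24
Sum = 71.256
71.256 ≥ 50 → Credit

Credit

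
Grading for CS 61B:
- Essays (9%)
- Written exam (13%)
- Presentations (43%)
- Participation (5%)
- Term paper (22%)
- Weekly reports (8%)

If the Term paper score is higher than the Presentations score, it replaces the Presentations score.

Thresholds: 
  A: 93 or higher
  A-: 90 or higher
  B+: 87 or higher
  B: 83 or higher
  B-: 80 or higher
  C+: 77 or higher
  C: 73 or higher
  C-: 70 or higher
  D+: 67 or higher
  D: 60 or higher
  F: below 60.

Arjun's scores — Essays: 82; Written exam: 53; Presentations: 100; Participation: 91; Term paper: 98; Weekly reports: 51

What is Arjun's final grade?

B+

Term paper (98) ≤ Presentations (100), so Presentations stays at 100.
Weighted total:
  Essays 82 × 0.09 = 7.38
  Written exam 53 × 0.13 = 6.89
  Presentations 100 × 0.43 = 43
  Participation 91 × 0.05 = 4.55
  Term paper 98 × 0.22 = 21.56
  Weekly reports 51 × 0.08 = 4.08
Sum = 87.46
87.46 is ≥ 87 and < 90 → B+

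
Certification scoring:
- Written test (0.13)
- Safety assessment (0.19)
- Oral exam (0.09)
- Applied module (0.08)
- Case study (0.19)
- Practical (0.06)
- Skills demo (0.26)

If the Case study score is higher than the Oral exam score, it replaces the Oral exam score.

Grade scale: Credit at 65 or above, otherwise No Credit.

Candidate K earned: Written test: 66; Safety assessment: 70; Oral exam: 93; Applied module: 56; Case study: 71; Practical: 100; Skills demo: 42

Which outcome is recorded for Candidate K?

Credit

Case study (71) ≤ Oral exam (93), so Oral exam stays at 93.
Weighted total:
  Written test 66 × 0.13 = 8.58
  Safety assessment 70 × 0.19 = 13.3
  Oral exam 93 × 0.09 = 8.37
  Applied module 56 × 0.08 = 4.48
  Case study 71 × 0.19 = 13.49
  Practical 100 × 0.06 = 6
  Skills demo 42 × 0.26 = 10.92
Sum = 65.14
65.14 ≥ 65 → Credit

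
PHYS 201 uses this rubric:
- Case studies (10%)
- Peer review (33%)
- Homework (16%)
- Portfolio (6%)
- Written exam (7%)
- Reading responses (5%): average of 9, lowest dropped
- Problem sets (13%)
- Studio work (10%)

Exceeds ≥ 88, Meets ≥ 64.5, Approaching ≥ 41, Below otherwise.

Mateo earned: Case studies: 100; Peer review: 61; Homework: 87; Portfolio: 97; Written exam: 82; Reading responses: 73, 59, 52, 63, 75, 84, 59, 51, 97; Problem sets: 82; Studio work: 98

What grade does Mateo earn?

Reading responses: drop 51 → average of remaining 8 = 562/8 = 70.25
Weighted total:
  Case studies 100 × 0.1 = 10
  Peer review 61 × 0.33 = 20.13
  Homework 87 × 0.16 = 13.92
  Portfolio 97 × 0.06 = 5.82
  Written exam 82 × 0.07 = 5.74
  Reading responses 70.25 × 0.05 = 3.5125
  Problem sets 82 × 0.13 = 10.66
  Studio work 98 × 0.1 = 9.8
Sum = 79.5825
79.5825 is ≥ 64.5 and < 88 → Meets

Meets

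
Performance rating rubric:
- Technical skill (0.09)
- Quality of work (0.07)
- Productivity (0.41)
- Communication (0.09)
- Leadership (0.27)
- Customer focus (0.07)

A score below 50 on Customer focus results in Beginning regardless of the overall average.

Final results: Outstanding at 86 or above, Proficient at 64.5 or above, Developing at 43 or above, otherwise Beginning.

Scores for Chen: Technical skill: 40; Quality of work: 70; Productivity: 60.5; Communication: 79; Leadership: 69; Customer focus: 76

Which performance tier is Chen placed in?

Customer focus score 76 ≥ 50: minimum met.
Weighted total:
  Technical skill 40 × 0.09 = 3.6
  Quality of work 70 × 0.07 = 4.9
  Productivity 60.5 × 0.41 = 24.805
  Communication 79 × 0.09 = 7.11
  Leadership 69 × 0.27 = 18.63
  Customer focus 76 × 0.07 = 5.32
Sum = 64.365
64.365 is ≥ 43 and < 64.5 → Developing

Developing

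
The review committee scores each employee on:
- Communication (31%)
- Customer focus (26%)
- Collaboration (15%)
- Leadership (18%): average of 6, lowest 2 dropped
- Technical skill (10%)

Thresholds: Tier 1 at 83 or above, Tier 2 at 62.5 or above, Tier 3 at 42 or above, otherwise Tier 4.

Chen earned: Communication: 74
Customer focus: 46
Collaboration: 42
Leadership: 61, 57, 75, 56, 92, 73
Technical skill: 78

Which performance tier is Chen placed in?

Tier 2

Leadership: drop 56, 57 → average of remaining 4 = 301/4 = 75.25
Weighted total:
  Communication 74 × 0.31 = 22.94
  Customer focus 46 × 0.26 = 11.96
  Collaboration 42 × 0.15 = 6.3
  Leadership 75.25 × 0.18 = 13.545
  Technical skill 78 × 0.1 = 7.8
Sum = 62.545
62.545 is ≥ 62.5 and < 83 → Tier 2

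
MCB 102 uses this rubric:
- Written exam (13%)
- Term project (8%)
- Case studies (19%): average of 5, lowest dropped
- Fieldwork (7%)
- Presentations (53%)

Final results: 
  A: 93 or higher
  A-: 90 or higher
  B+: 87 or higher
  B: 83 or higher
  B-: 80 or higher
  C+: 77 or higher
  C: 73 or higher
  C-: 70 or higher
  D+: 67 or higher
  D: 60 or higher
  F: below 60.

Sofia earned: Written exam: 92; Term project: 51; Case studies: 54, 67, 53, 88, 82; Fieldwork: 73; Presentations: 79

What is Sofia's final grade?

C

Case studies: drop 53 → average of remaining 4 = 291/4 = 72.75
Weighted total:
  Written exam 92 × 0.13 = 11.96
  Term project 51 × 0.08 = 4.08
  Case studies 72.75 × 0.19 = 13.8225
  Fieldwork 73 × 0.07 = 5.11
  Presentations 79 × 0.53 = 41.87
Sum = 76.8425
76.8425 is ≥ 73 and < 77 → C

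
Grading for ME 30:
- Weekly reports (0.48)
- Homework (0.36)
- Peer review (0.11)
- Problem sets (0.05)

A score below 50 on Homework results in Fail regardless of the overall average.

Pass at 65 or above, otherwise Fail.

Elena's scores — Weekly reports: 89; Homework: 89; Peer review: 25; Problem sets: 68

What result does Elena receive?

Pass

Homework score 89 ≥ 50: minimum met.
Weighted total:
  Weekly reports 89 × 0.48 = 42.72
  Homework 89 × 0.36 = 32.04
  Peer review 25 × 0.11 = 2.75
  Problem sets 68 × 0.05 = 3.4
Sum = 80.91
80.91 ≥ 65 → Pass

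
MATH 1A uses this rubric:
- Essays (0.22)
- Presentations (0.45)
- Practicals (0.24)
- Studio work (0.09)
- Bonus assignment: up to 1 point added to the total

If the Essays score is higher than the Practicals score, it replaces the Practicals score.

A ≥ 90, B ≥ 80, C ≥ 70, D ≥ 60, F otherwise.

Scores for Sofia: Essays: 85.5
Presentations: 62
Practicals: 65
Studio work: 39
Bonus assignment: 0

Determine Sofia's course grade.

C

Essays (85.5) > Practicals (65), so Practicals counts as 85.5.
Weighted total:
  Essays 85.5 × 0.22 = 18.81
  Presentations 62 × 0.45 = 27.9
  Practicals 85.5 × 0.24 = 20.52
  Studio work 39 × 0.09 = 3.51
Sum = 70.74
Bonus assignment: 70.74 + 0 = 70.74
70.74 is ≥ 70 and < 80 → C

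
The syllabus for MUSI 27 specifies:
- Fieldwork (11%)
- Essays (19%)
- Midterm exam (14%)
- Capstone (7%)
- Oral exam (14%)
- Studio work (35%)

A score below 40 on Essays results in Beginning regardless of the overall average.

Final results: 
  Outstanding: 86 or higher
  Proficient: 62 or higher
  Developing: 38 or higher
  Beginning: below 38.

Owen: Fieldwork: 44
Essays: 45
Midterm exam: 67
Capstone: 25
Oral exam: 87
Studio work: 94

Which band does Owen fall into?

Proficient

Essays score 45 ≥ 40: minimum met.
Weighted total:
  Fieldwork 44 × 0.11 = 4.84
  Essays 45 × 0.19 = 8.55
  Midterm exam 67 × 0.14 = 9.38
  Capstone 25 × 0.07 = 1.75
  Oral exam 87 × 0.14 = 12.18
  Studio work 94 × 0.35 = 32.9
Sum = 69.6
69.6 is ≥ 62 and < 86 → Proficient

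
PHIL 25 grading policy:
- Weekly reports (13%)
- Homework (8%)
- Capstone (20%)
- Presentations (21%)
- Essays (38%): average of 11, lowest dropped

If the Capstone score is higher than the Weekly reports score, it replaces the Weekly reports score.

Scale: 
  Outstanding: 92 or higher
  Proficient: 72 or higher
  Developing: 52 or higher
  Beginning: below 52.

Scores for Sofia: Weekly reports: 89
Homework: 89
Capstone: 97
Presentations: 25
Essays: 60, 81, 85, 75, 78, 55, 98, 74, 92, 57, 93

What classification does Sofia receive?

Proficient

Essays: drop 55 → average of remaining 10 = 793/10 = 79.3
Capstone (97) > Weekly reports (89), so Weekly reports counts as 97.
Weighted total:
  Weekly reports 97 × 0.13 = 12.61
  Homework 89 × 0.08 = 7.12
  Capstone 97 × 0.2 = 19.4
  Presentations 25 × 0.21 = 5.25
  Essays 79.3 × 0.38 = 30.134
Sum = 74.514
74.514 is ≥ 72 and < 92 → Proficient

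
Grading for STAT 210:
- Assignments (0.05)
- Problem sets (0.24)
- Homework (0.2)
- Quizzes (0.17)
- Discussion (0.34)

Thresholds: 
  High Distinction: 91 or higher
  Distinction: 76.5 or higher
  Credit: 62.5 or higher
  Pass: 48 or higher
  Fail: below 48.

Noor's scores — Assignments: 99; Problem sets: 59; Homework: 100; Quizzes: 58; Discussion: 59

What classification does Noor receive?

Weighted total:
  Assignments 99 × 0.05 = 4.95
  Problem sets 59 × 0.24 = 14.16
  Homework 100 × 0.2 = 20
  Quizzes 58 × 0.17 = 9.86
  Discussion 59 × 0.34 = 20.06
Sum = 69.03
69.03 is ≥ 62.5 and < 76.5 → Credit

Credit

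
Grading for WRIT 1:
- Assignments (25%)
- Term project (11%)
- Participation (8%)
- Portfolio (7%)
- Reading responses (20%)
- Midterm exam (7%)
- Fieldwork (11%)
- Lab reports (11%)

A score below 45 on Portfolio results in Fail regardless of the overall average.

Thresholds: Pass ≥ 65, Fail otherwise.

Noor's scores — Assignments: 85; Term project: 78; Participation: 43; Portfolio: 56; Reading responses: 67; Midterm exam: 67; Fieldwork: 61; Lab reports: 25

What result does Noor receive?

Portfolio score 56 ≥ 45: minimum met.
Weighted total:
  Assignments 85 × 0.25 = 21.25
  Term project 78 × 0.11 = 8.58
  Participation 43 × 0.08 = 3.44
  Portfolio 56 × 0.07 = 3.92
  Reading responses 67 × 0.2 = 13.4
  Midterm exam 67 × 0.07 = 4.69
  Fieldwork 61 × 0.11 = 6.71
  Lab reports 25 × 0.11 = 2.75
Sum = 64.74
64.74 < 65 → Fail

Fail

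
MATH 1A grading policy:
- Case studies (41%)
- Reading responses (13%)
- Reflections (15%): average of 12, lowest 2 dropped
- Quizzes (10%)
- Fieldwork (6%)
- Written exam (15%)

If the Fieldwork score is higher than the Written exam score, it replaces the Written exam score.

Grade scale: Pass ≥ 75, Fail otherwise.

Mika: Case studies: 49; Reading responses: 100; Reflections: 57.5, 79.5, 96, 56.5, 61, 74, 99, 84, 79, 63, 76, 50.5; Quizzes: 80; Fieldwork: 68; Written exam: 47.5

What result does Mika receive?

Fail

Reflections: drop 50.5, 56.5 → average of remaining 10 = 769/10 = 76.9
Fieldwork (68) > Written exam (47.5), so Written exam counts as 68.
Weighted total:
  Case studies 49 × 0.41 = 20.09
  Reading responses 100 × 0.13 = 13
  Reflections 76.9 × 0.15 = 11.535
  Quizzes 80 × 0.1 = 8
  Fieldwork 68 × 0.06 = 4.08
  Written exam 68 × 0.15 = 10.2
Sum = 66.905
66.905 < 75 → Fail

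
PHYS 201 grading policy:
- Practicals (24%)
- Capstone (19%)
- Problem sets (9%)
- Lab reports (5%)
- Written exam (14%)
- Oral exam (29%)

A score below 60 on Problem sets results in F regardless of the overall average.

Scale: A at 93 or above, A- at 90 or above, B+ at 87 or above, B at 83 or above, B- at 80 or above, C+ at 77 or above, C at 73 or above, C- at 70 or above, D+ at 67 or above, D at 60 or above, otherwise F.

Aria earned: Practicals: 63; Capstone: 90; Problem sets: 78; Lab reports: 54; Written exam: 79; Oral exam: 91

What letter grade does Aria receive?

Problem sets score 78 ≥ 60: minimum met.
Weighted total:
  Practicals 63 × 0.24 = 15.12
  Capstone 90 × 0.19 = 17.1
  Problem sets 78 × 0.09 = 7.02
  Lab reports 54 × 0.05 = 2.7
  Written exam 79 × 0.14 = 11.06
  Oral exam 91 × 0.29 = 26.39
Sum = 79.39
79.39 is ≥ 77 and < 80 → C+

C+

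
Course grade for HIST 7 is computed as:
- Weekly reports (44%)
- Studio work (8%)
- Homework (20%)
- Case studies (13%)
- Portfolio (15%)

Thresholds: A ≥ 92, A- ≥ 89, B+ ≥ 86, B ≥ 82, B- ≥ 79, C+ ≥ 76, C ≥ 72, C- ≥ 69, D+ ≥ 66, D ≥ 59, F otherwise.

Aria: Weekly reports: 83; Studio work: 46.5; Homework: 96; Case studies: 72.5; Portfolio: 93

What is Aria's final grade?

B

Weighted total:
  Weekly reports 83 × 0.44 = 36.52
  Studio work 46.5 × 0.08 = 3.72
  Homework 96 × 0.2 = 19.2
  Case studies 72.5 × 0.13 = 9.425
  Portfolio 93 × 0.15 = 13.95
Sum = 82.815
82.815 is ≥ 82 and < 86 → B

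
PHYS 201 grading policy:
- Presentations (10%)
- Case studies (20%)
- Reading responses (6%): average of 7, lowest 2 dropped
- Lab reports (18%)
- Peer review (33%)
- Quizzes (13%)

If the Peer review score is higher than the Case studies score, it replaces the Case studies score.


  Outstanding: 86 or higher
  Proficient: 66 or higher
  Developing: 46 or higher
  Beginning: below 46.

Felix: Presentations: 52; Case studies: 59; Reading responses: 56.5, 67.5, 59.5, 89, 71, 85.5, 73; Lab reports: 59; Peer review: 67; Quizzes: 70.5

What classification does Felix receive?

Developing

Reading responses: drop 56.5, 59.5 → average of remaining 5 = 386/5 = 77.2
Peer review (67) > Case studies (59), so Case studies counts as 67.
Weighted total:
  Presentations 52 × 0.1 = 5.2
  Case studies 67 × 0.2 = 13.4
  Reading responses 77.2 × 0.06 = 4.632
  Lab reports 59 × 0.18 = 10.62
  Peer review 67 × 0.33 = 22.11
  Quizzes 70.5 × 0.13 = 9.165
Sum = 65.127
65.127 is ≥ 46 and < 66 → Developing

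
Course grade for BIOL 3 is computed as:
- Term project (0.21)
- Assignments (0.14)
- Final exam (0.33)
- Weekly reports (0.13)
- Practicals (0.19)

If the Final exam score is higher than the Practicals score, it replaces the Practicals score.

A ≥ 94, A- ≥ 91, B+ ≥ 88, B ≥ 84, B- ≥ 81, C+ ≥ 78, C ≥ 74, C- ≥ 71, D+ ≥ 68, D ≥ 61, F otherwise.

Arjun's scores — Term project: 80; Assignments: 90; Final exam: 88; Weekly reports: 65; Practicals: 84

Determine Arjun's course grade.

Final exam (88) > Practicals (84), so Practicals counts as 88.
Weighted total:
  Term project 80 × 0.21 = 16.8
  Assignments 90 × 0.14 = 12.6
  Final exam 88 × 0.33 = 29.04
  Weekly reports 65 × 0.13 = 8.45
  Practicals 88 × 0.19 = 16.72
Sum = 83.61
83.61 is ≥ 81 and < 84 → B-

B-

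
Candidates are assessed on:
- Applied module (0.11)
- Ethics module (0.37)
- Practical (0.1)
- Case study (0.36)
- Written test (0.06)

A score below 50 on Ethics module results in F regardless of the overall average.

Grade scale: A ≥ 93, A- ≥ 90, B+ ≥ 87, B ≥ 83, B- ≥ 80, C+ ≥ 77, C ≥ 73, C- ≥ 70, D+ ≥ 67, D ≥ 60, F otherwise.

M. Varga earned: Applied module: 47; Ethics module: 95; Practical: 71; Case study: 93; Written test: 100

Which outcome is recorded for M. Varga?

B

Ethics module score 95 ≥ 50: minimum met.
Weighted total:
  Applied module 47 × 0.11 = 5.17
  Ethics module 95 × 0.37 = 35.15
  Practical 71 × 0.1 = 7.1
  Case study 93 × 0.36 = 33.48
  Written test 100 × 0.06 = 6
Sum = 86.9
86.9 is ≥ 83 and < 87 → B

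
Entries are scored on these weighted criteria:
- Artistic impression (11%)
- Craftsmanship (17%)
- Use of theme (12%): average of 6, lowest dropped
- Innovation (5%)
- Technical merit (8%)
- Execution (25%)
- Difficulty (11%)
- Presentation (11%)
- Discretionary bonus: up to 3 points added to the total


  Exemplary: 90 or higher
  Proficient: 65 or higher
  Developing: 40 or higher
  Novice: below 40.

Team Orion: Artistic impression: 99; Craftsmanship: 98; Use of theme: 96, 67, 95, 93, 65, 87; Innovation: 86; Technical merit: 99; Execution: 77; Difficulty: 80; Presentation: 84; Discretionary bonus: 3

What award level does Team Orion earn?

Exemplary

Use of theme: drop 65 → average of remaining 5 = 438/5 = 87.6
Weighted total:
  Artistic impression 99 × 0.11 = 10.89
  Craftsmanship 98 × 0.17 = 16.66
  Use of theme 87.6 × 0.12 = 10.512
  Innovation 86 × 0.05 = 4.3
  Technical merit 99 × 0.08 = 7.92
  Execution 77 × 0.25 = 19.25
  Difficulty 80 × 0.11 = 8.8
  Presentation 84 × 0.11 = 9.24
Sum = 87.572
Discretionary bonus: 87.572 + 3 = 90.572
90.572 ≥ 90 → Exemplary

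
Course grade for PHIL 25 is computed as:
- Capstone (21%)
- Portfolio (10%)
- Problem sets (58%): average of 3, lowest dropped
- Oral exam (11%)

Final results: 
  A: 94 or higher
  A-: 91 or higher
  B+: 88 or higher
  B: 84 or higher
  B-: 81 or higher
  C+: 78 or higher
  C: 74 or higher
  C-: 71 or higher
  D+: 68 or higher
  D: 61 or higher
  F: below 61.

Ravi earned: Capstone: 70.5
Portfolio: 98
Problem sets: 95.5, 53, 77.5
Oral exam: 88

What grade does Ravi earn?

Problem sets: drop 53 → average of remaining 2 = 173/2 = 86.5
Weighted total:
  Capstone 70.5 × 0.21 = 14.805
  Portfolio 98 × 0.1 = 9.8
  Problem sets 86.5 × 0.58 = 50.17
  Oral exam 88 × 0.11 = 9.68
Sum = 84.455
84.455 is ≥ 84 and < 88 → B

B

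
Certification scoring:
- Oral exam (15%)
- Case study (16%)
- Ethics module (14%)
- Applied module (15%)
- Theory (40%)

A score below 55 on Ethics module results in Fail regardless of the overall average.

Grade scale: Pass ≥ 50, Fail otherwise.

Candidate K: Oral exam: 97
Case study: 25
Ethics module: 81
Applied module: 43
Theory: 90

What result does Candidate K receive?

Ethics module score 81 ≥ 55: minimum met.
Weighted total:
  Oral exam 97 × 0.15 = 14.55
  Case study 25 × 0.16 = 4
  Ethics module 81 × 0.14 = 11.34
  Applied module 43 × 0.15 = 6.45
  Theory 90 × 0.4 = 36
Sum = 72.34
72.34 ≥ 50 → Pass

Pass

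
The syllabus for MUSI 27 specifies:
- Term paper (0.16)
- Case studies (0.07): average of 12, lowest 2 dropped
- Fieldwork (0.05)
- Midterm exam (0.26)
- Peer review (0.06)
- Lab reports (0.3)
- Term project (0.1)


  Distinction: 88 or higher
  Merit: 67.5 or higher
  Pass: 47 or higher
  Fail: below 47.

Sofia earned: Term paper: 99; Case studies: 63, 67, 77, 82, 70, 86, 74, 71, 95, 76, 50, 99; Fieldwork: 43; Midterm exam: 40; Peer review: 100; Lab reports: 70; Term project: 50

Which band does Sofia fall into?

Case studies: drop 50, 63 → average of remaining 10 = 797/10 = 79.7
Weighted total:
  Term paper 99 × 0.16 = 15.84
  Case studies 79.7 × 0.07 = 5.579
  Fieldwork 43 × 0.05 = 2.15
  Midterm exam 40 × 0.26 = 10.4
  Peer review 100 × 0.06 = 6
  Lab reports 70 × 0.3 = 21
  Term project 50 × 0.1 = 5
Sum = 65.969
65.969 is ≥ 47 and < 67.5 → Pass

Pass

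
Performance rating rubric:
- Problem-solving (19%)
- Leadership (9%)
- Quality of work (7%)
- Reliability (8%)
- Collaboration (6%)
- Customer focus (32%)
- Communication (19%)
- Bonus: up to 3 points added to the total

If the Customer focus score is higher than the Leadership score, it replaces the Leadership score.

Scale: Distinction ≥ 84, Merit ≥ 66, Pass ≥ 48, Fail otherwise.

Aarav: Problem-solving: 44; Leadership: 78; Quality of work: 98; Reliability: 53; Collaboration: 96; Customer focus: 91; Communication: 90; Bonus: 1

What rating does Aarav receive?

Merit

Customer focus (91) > Leadership (78), so Leadership counts as 91.
Weighted total:
  Problem-solving 44 × 0.19 = 8.36
  Leadership 91 × 0.09 = 8.19
  Quality of work 98 × 0.07 = 6.86
  Reliability 53 × 0.08 = 4.24
  Collaboration 96 × 0.06 = 5.76
  Customer focus 91 × 0.32 = 29.12
  Communication 90 × 0.19 = 17.1
Sum = 79.63
Bonus: 79.63 + 1 = 80.63
80.63 is ≥ 66 and < 84 → Merit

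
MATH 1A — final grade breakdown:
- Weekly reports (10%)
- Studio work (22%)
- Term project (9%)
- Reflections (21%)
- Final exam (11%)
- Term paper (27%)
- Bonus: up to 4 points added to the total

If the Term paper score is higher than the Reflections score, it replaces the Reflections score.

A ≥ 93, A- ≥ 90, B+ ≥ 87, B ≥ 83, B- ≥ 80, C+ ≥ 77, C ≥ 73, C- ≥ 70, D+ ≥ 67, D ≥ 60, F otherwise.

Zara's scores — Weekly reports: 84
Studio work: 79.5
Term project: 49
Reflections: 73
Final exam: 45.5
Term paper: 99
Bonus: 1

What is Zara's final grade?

B

Term paper (99) > Reflections (73), so Reflections counts as 99.
Weighted total:
  Weekly reports 84 × 0.1 = 8.4
  Studio work 79.5 × 0.22 = 17.49
  Term project 49 × 0.09 = 4.41
  Reflections 99 × 0.21 = 20.79
  Final exam 45.5 × 0.11 = 5.005
  Term paper 99 × 0.27 = 26.73
Sum = 82.825
Bonus: 82.825 + 1 = 83.825
83.825 is ≥ 83 and < 87 → B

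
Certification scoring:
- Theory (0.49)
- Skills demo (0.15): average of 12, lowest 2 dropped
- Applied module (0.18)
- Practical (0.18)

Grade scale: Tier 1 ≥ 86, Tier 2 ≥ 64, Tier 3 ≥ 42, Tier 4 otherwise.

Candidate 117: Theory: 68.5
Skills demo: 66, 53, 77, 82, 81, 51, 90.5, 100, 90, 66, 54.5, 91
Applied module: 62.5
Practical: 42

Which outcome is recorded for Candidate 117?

Tier 2

Skills demo: drop 51, 53 → average of remaining 10 = 798/10 = 79.8
Weighted total:
  Theory 68.5 × 0.49 = 33.565
  Skills demo 79.8 × 0.15 = 11.97
  Applied module 62.5 × 0.18 = 11.25
  Practical 42 × 0.18 = 7.56
Sum = 64.345
64.345 is ≥ 64 and < 86 → Tier 2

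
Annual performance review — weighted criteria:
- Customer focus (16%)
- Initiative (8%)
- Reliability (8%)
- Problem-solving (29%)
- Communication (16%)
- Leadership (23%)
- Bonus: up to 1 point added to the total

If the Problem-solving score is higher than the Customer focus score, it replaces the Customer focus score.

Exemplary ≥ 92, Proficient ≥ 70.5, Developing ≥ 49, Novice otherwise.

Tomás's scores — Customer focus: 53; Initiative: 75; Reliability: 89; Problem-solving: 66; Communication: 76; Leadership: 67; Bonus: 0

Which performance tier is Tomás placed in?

Problem-solving (66) > Customer focus (53), so Customer focus counts as 66.
Weighted total:
  Customer focus 66 × 0.16 = 10.56
  Initiative 75 × 0.08 = 6
  Reliability 89 × 0.08 = 7.12
  Problem-solving 66 × 0.29 = 19.14
  Communication 76 × 0.16 = 12.16
  Leadership 67 × 0.23 = 15.41
Sum = 70.39
Bonus: 70.39 + 0 = 70.39
70.39 is ≥ 49 and < 70.5 → Developing

Developing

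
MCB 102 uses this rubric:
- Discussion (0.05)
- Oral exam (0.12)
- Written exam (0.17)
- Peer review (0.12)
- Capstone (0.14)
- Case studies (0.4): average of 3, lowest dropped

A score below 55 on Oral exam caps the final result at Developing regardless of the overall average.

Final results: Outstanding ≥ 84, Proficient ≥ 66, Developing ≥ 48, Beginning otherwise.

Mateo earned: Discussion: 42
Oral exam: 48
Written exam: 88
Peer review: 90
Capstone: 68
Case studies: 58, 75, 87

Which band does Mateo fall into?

Case studies: drop 58 → average of remaining 2 = 162/2 = 81
Oral exam score 48 < 55: minimum not met.
Weighted total:
  Discussion 42 × 0.05 = 2.1
  Oral exam 48 × 0.12 = 5.76
  Written exam 88 × 0.17 = 14.96
  Peer review 90 × 0.12 = 10.8
  Capstone 68 × 0.14 = 9.52
  Case studies 81 × 0.4 = 32.4
Sum = 75.54
75.54 would be Proficient; cap at Developing applies → Developing.

Developing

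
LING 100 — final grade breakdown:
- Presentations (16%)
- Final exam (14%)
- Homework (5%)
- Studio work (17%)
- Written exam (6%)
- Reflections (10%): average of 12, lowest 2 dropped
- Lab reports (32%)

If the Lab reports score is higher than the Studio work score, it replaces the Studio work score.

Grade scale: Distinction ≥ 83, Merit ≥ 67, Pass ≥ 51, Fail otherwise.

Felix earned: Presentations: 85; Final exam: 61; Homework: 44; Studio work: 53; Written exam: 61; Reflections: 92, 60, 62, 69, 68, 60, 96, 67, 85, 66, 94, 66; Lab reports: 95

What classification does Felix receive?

Merit

Reflections: drop 60, 60 → average of remaining 10 = 765/10 = 76.5
Lab reports (95) > Studio work (53), so Studio work counts as 95.
Weighted total:
  Presentations 85 × 0.16 = 13.6
  Final exam 61 × 0.14 = 8.54
  Homework 44 × 0.05 = 2.2
  Studio work 95 × 0.17 = 16.15
  Written exam 61 × 0.06 = 3.66
  Reflections 76.5 × 0.1 = 7.65
  Lab reports 95 × 0.32 = 30.4
Sum = 82.2
82.2 is ≥ 67 and < 83 → Merit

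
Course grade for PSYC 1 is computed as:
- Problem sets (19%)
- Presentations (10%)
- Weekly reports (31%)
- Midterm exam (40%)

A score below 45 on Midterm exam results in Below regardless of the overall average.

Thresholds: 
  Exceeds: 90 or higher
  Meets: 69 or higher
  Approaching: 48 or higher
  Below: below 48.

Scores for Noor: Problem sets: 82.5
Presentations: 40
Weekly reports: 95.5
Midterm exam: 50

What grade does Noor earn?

Meets

Midterm exam score 50 ≥ 45: minimum met.
Weighted total:
  Problem sets 82.5 × 0.19 = 15.675
  Presentations 40 × 0.1 = 4
  Weekly reports 95.5 × 0.31 = 29.605
  Midterm exam 50 × 0.4 = 20
Sum = 69.28
69.28 is ≥ 69 and < 90 → Meets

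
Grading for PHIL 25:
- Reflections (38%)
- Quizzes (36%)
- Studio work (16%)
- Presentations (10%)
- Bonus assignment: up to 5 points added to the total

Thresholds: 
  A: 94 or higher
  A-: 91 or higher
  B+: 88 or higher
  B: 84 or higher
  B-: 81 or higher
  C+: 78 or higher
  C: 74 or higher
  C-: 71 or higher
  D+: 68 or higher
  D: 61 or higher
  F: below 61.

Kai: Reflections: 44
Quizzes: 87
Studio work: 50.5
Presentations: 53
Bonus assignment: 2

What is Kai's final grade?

Weighted total:
  Reflections 44 × 0.38 = 16.72
  Quizzes 87 × 0.36 = 31.32
  Studio work 50.5 × 0.16 = 8.08
  Presentations 53 × 0.1 = 5.3
Sum = 61.42
Bonus assignment: 61.42 + 2 = 63.42
63.42 is ≥ 61 and < 68 → D

D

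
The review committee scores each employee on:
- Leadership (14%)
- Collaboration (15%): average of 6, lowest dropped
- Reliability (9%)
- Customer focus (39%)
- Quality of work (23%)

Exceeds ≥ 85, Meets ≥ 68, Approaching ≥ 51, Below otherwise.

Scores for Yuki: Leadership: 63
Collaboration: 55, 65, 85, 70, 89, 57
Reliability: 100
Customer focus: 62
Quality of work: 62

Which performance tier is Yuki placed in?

Collaboration: drop 55 → average of remaining 5 = 366/5 = 73.2
Weighted total:
  Leadership 63 × 0.14 = 8.82
  Collaboration 73.2 × 0.15 = 10.98
  Reliability 100 × 0.09 = 9
  Customer focus 62 × 0.39 = 24.18
  Quality of work 62 × 0.23 = 14.26
Sum = 67.24
67.24 is ≥ 51 and < 68 → Approaching

Approaching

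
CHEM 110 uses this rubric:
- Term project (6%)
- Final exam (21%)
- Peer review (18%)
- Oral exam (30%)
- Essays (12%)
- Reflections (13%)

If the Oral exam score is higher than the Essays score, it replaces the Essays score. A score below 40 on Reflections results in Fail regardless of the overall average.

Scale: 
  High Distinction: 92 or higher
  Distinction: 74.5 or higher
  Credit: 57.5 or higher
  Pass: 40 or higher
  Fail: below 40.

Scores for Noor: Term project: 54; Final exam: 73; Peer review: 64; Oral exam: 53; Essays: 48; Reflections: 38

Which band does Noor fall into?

Oral exam (53) > Essays (48), so Essays counts as 53.
Reflections score 38 < 40: minimum not met.
Weighted total:
  Term project 54 × 0.06 = 3.24
  Final exam 73 × 0.21 = 15.33
  Peer review 64 × 0.18 = 11.52
  Oral exam 53 × 0.3 = 15.9
  Essays 53 × 0.12 = 6.36
  Reflections 38 × 0.13 = 4.94
Sum = 57.29
Because the Reflections minimum was not met, the result is Fail.

Fail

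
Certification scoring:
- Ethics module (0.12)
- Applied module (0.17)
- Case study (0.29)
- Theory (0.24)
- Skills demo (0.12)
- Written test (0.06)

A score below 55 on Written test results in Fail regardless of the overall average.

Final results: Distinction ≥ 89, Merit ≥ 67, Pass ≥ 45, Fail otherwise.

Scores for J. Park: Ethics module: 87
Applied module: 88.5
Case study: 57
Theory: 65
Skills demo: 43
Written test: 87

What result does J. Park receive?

Written test score 87 ≥ 55: minimum met.
Weighted total:
  Ethics module 87 × 0.12 = 10.44
  Applied module 88.5 × 0.17 = 15.045
  Case study 57 × 0.29 = 16.53
  Theory 65 × 0.24 = 15.6
  Skills demo 43 × 0.12 = 5.16
  Written test 87 × 0.06 = 5.22
Sum = 67.995
67.995 is ≥ 67 and < 89 → Merit

Merit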